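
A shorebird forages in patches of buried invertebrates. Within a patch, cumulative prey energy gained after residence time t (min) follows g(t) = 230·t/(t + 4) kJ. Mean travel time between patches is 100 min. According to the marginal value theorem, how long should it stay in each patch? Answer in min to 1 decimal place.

20.0 min

Maximise g(t)/(T+t): set derivative to zero → g'(t)(T+t) = g(t).
g'(t) = 230·4/(t + 4)². Setting 230·4/(t+4)² = 230t/[(t+4)(100+t)] gives 4(100+t) = t(t+4), so t² = 4×100 = 400.
t* = √400 = 20 min.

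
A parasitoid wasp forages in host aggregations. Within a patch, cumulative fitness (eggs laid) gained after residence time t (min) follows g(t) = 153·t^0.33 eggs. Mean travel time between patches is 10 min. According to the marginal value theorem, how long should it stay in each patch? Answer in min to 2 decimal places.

Maximise g(t)/(T+t): set derivative to zero → g'(t)(T+t) = g(t).
g'(t) = 0.33·153·t^-0.67. Setting 0.33·153·t^-0.67 = 153·t^0.33/(10+t) gives 0.33(10+t) = t, so 0.67·t = 0.33×10.
t* = 0.33×10/0.67 = 4.925 min.

4.93 min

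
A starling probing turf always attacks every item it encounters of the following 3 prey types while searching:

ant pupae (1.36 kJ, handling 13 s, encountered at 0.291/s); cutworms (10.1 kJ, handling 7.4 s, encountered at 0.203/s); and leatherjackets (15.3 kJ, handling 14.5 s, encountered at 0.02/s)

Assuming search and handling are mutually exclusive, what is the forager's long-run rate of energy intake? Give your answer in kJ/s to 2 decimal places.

R = Σλ_iE_i / (1 + Σλ_ih_i)
Numerator: 0.291×1.36 + 0.203×10.1 + 0.02×15.3 = 2.752
Denominator: 1 + 0.291×13 + 0.203×7.4 + 0.02×14.5 = 6.575
R = 2.752/6.575 = 0.4186 kJ/s

0.42 kJ/s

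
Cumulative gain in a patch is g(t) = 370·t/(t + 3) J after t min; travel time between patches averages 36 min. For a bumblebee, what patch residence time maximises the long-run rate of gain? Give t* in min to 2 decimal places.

10.39 min

Maximise g(t)/(T+t): set derivative to zero → g'(t)(T+t) = g(t).
g'(t) = 370·3/(t + 3)². Setting 370·3/(t+3)² = 370t/[(t+3)(36+t)] gives 3(36+t) = t(t+3), so t² = 3×36 = 108.
t* = √108 = 10.39 min.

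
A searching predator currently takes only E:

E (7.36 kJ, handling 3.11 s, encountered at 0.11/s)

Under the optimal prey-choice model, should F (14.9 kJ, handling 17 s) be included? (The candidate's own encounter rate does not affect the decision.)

Current rate: (0.11×7.36)/(1 + 0.11×3.11) = 0.6032 kJ/s.
F: E/h = 14.9/17 = 0.8765 kJ/s.
Since 0.8765 > R, including F increases the long-run rate.

Yes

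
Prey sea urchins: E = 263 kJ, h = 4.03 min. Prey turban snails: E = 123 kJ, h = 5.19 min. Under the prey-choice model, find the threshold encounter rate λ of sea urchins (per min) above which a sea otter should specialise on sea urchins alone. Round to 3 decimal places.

0.141 per min

The zero-one rule: include turban snails iff E₂/h₂ > λE₁/(1+λh₁). Equality gives the switch point.
λE₁h₂ = E₂ + λE₂h₁ ⇒ λ = E₂/(E₁h₂ − E₂h₁) = 123/(1365 − 495.7) = 0.1415 per min.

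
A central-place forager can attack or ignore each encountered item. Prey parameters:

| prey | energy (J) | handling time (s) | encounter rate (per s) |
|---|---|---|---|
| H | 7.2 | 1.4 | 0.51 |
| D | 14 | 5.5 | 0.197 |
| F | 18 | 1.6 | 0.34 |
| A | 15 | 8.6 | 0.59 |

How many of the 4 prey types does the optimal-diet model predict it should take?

Profitabilities (E/h, J/s): F 11.2, H 5.14, D 2.55, A 1.74. Add prey in this order while the next type's profitability exceeds the intake rate on those already taken.
Rate on top 1: 3.964. H: 5.14 > 3.964 → include.
Rate on top 2: 4.337. D: 2.55 < 4.337 → exclude; stop.
Optimal diet: F, H — 2 of 4 types.

2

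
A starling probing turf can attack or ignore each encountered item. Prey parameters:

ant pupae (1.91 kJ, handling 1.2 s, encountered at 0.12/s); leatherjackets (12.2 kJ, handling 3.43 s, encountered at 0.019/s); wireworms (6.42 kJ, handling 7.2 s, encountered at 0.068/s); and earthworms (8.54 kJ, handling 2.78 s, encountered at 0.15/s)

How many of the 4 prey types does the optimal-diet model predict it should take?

3

E/h in descending order: leatherjackets 3.56, earthworms 3.07, ant pupae 1.59, wireworms 0.892 kJ/s. The optimal diet is the largest prefix of this list for which every included type satisfies E_i/h_i > R on the types above it.
Rate on top 1: 0.2176. earthworms: 3.07 > 0.2176 → include.
Rate on top 2: 1.021. ant pupae: 1.59 > 1.021 → include.
Rate on top 3: 1.071. wireworms: 0.892 < 1.071 → exclude; stop.
Optimal diet: leatherjackets, earthworms, ant pupae — 3 of 4 types.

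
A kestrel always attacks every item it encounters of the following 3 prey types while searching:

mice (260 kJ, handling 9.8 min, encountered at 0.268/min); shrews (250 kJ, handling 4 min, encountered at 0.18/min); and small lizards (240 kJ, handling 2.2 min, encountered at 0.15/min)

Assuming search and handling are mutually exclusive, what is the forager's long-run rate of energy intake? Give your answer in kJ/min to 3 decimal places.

Energy encountered per unit search time: 0.268×260 + 0.18×250 + 0.15×240 = 150.7 kJ/min.
Handling time per unit search time: 0.268×9.8 + 0.18×4 + 0.15×2.2 = 3.676.
Rate = 150.7/(1 + 3.676) = 32.22 kJ/min.

32.221 kJ/min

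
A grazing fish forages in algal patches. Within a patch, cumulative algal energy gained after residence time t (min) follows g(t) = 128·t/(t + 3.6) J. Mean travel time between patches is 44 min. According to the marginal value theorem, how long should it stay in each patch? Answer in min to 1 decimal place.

Optimal t* satisfies g'(t*) = g(t*)/(T + t*).
g'(t) = 128·3.6/(t + 3.6)². Setting 128·3.6/(t+3.6)² = 128t/[(t+3.6)(44+t)] gives 3.6(44+t) = t(t+3.6), so t² = 3.6×44 = 158.4.
t* = √158.4 = 12.59 min.

12.6 min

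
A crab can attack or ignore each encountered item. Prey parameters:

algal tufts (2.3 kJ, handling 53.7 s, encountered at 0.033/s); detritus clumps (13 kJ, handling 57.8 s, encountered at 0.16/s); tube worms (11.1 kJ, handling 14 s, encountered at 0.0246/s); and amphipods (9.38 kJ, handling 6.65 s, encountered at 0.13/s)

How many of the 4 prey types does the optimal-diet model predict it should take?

2

Rank by E/h (kJ/s): amphipods 1.41, tube worms 0.793, detritus clumps 0.225, algal tufts 0.0428. Include each in turn until the next type's E/h falls below the running intake rate.
Rate on top 1: 0.654. tube worms: 0.793 > 0.654 → include.
Rate on top 2: 0.6757. detritus clumps: 0.225 < 0.6757 → exclude; stop.
Optimal diet: amphipods, tube worms — 2 of 4 types.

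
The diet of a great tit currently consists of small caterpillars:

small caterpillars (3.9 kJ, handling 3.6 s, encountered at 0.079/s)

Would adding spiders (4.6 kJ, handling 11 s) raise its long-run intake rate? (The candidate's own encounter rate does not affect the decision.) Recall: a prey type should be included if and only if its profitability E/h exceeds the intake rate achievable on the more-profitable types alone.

Yes

Current rate: (0.079×3.9)/(1 + 0.079×3.6) = 0.2399 kJ/s.
Profitability of spiders: 4.6/11 = 0.4182 kJ/s.
Since 0.4182 > R, including spiders increases the long-run rate.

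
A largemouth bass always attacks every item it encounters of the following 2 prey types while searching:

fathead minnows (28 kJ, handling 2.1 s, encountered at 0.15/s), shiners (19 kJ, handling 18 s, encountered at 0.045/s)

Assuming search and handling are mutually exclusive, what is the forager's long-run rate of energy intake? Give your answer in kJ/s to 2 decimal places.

R = (0.15×28 + 0.045×19) / (1 + 0.15×2.1 + 0.045×18) = 5.055/2.125 = 2.379 kJ/s.

2.38 kJ/s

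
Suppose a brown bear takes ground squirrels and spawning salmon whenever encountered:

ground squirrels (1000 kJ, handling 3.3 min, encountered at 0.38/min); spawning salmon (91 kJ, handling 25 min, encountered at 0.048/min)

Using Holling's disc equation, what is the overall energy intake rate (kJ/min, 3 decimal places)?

R = (0.38×1000 + 0.048×91) / (1 + 0.38×3.3 + 0.048×25) = 384.4/3.454 = 111.3 kJ/min.

111.282 kJ/min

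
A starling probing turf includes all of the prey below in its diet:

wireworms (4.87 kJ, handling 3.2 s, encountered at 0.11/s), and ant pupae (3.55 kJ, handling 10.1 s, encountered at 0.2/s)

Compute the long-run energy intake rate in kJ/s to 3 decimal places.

Energy encountered per unit search time: 0.11×4.87 + 0.2×3.55 = 1.246 kJ/s.
Handling time per unit search time: 0.11×3.2 + 0.2×10.1 = 2.372.
Rate = 1.246/(1 + 2.372) = 0.3694 kJ/s.

0.369 kJ/s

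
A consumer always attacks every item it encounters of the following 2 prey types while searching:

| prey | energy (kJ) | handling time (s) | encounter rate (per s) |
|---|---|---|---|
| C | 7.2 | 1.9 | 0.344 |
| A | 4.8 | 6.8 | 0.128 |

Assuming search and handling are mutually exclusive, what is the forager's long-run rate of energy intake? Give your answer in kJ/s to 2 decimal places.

1.22 kJ/s

Energy encountered per unit search time: 0.344×7.2 + 0.128×4.8 = 3.091 kJ/s.
Handling time per unit search time: 0.344×1.9 + 0.128×6.8 = 1.524.
Rate = 3.091/(1 + 1.524) = 1.225 kJ/s.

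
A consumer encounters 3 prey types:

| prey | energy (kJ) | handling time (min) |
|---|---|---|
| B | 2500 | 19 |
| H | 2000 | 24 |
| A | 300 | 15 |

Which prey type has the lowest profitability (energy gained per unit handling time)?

Profitability E/h (kJ/min): B = 2500/19 = 132, H = 2000/24 = 83.3, A = 300/15 = 20.
Ranked: B > H > A.

A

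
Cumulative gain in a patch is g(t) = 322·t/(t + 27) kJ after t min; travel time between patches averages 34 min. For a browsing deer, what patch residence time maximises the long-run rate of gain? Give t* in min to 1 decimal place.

30.3 min

Maximise g(t)/(T+t): set derivative to zero → g'(t)(T+t) = g(t).
g'(t) = 322·27/(t + 27)². Setting 322·27/(t+27)² = 322t/[(t+27)(34+t)] gives 27(34+t) = t(t+27), so t² = 27×34 = 918.
t* = √918 = 30.3 min.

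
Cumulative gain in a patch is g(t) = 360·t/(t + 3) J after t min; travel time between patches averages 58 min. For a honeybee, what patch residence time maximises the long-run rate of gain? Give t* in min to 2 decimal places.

13.19 min

Optimal t* satisfies g'(t*) = g(t*)/(T + t*).
g'(t) = 360·3/(t + 3)². Setting 360·3/(t+3)² = 360t/[(t+3)(58+t)] gives 3(58+t) = t(t+3), so t² = 3×58 = 174.
t* = √174 = 13.19 min.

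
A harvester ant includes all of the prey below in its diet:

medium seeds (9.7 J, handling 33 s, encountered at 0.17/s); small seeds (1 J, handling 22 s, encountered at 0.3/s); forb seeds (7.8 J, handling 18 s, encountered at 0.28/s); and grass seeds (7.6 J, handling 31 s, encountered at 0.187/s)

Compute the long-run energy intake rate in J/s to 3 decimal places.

0.231 J/s

R = (0.17×9.7 + 0.3×1 + 0.28×7.8 + 0.187×7.6) / (1 + 0.17×33 + 0.3×22 + 0.28×18 + 0.187×31) = 5.554/24.05 = 0.231 J/s.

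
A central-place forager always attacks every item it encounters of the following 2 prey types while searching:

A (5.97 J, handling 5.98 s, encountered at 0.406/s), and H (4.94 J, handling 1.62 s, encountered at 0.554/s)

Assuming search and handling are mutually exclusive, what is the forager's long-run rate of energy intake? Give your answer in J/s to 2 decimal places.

Energy encountered per unit search time: 0.406×5.97 + 0.554×4.94 = 5.161 J/s.
Handling time per unit search time: 0.406×5.98 + 0.554×1.62 = 3.325.
Rate = 5.161/(1 + 3.325) = 1.193 J/s.

1.19 J/s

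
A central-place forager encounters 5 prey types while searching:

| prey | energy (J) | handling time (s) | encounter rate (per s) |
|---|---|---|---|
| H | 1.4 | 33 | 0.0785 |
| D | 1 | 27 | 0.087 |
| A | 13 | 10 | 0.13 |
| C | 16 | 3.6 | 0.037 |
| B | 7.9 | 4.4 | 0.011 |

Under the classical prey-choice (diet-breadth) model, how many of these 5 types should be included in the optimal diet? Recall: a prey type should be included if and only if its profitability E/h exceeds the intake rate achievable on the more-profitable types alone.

Profitabilities (E/h, J/s): C 4.44, B 1.8, A 1.3, H 0.0424, D 0.037. Add prey in this order while the next type's profitability exceeds the intake rate on those already taken.
Rate on top 1: 0.5224. B: 1.8 > 0.5224 → include.
Rate on top 2: 0.5746. A: 1.3 > 0.5746 → include.
Rate on top 3: 0.9546. H: 0.0424 < 0.9546 → exclude; stop.
Optimal diet: C, B, A — 3 of 5 types.

3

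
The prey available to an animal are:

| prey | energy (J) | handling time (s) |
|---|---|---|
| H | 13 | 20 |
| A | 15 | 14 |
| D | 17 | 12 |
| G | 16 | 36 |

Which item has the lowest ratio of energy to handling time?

In descending order of E/h:
D: 17/12 = 1.42 J/s
A: 15/14 = 1.07 J/s
H: 13/20 = 0.65 J/s
G: 16/36 = 0.444 J/s

G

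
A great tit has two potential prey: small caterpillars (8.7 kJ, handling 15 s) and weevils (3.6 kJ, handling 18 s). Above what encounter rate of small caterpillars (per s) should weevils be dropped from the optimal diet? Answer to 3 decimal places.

0.035 per s

The zero-one rule: include weevils iff E₂/h₂ > λE₁/(1+λh₁). Equality gives the switch point.
λE₁h₂ = E₂ + λE₂h₁ ⇒ λ = E₂/(E₁h₂ − E₂h₁) = 3.6/(156.6 − 54) = 0.03509 per s.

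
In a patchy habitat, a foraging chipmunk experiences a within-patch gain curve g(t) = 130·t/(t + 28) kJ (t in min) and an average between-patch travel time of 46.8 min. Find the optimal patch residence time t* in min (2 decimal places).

Optimal t* satisfies g'(t*) = g(t*)/(T + t*).
g'(t) = 130·28/(t + 28)². Setting 130·28/(t+28)² = 130t/[(t+28)(46.8+t)] gives 28(46.8+t) = t(t+28), so t² = 28×46.8 = 1310.
t* = √1310 = 36.2 min.

36.20 min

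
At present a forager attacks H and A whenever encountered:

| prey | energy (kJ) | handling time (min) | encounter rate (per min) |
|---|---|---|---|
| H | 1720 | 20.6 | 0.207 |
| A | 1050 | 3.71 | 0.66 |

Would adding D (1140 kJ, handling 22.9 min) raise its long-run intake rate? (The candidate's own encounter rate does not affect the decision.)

No

On H and A alone, R = ΣλE/(1+Σλh) = 1049/7.713 = 136 kJ/min.
D: E/h = 1140/22.9 = 49.78 kJ/min.
49.78 < 136, so adding D would lower the average — exclude it.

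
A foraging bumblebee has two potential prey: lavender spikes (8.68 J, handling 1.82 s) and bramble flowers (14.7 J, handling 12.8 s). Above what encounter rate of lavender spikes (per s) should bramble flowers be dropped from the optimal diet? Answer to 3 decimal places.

At the threshold, the rate on lavender spikes alone equals the profitability of bramble flowers: λ·8.68/(1 + λ·1.82) = 14.7/12.8 = 1.148.
Rearranging, λ(8.68 − 1.148×1.82) = 1.148, so λ = 1.148/6.59 = 0.1743 per s.

0.174 per s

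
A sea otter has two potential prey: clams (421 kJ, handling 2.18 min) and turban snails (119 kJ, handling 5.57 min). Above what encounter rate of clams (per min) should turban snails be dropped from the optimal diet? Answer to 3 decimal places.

0.057 per min

At the threshold, the rate on clams alone equals the profitability of turban snails: λ·421/(1 + λ·2.18) = 119/5.57 = 21.36.
Rearranging, λ(421 − 21.36×2.18) = 21.36, so λ = 21.36/374.4 = 0.05706 per min.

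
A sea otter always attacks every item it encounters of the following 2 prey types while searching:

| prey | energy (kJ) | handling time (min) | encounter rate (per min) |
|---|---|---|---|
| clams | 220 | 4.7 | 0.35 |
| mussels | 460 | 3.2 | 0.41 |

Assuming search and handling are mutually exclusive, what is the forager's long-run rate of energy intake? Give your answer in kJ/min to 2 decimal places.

R = (0.35×220 + 0.41×460) / (1 + 0.35×4.7 + 0.41×3.2) = 265.6/3.957 = 67.12 kJ/min.

67.12 kJ/min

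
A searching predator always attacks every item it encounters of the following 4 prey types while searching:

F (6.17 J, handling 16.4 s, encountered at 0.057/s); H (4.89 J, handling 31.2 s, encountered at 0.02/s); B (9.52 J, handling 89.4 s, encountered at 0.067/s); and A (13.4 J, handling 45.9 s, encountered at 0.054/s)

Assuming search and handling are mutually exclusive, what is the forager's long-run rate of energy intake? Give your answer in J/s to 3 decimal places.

Energy encountered per unit search time: 0.057×6.17 + 0.02×4.89 + 0.067×9.52 + 0.054×13.4 = 1.811 J/s.
Handling time per unit search time: 0.057×16.4 + 0.02×31.2 + 0.067×89.4 + 0.054×45.9 = 10.03.
Rate = 1.811/(1 + 10.03) = 0.1642 J/s.

0.164 J/s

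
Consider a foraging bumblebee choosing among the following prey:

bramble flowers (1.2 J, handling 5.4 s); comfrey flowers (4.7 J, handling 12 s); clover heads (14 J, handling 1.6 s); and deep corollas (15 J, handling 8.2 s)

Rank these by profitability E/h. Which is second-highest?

deep corollas

Profitability E/h (J/s): bramble flowers = 1.2/5.4 = 0.222, comfrey flowers = 4.7/12 = 0.392, clover heads = 14/1.6 = 8.75, deep corollas = 15/8.2 = 1.83.
Ranked: clover heads > deep corollas > comfrey flowers > bramble flowers.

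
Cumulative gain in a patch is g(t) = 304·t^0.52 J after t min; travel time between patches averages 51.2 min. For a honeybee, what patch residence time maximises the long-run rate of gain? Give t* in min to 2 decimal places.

55.47 min

By the marginal value theorem, leave when the instantaneous gain rate g'(t) equals the habitat-wide average g(t)/(T + t).
g'(t) = 0.52·304·t^-0.48. Setting 0.52·304·t^-0.48 = 304·t^0.52/(51.2+t) gives 0.52(51.2+t) = t, so 0.48·t = 0.52×51.2.
t* = 0.52×51.2/0.48 = 55.47 min.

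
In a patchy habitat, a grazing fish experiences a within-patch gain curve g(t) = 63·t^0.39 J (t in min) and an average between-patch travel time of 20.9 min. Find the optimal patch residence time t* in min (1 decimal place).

13.4 min

Maximise g(t)/(T+t): set derivative to zero → g'(t)(T+t) = g(t).
g'(t) = 0.39·63·t^-0.61. Setting 0.39·63·t^-0.61 = 63·t^0.39/(20.9+t) gives 0.39(20.9+t) = t, so 0.61·t = 0.39×20.9.
t* = 0.39×20.9/0.61 = 13.36 min.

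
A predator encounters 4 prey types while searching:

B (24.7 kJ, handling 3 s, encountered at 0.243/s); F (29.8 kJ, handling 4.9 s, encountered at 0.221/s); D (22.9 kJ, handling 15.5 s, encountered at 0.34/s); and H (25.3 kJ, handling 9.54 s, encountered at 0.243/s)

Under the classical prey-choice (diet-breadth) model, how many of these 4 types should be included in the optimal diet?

E/h in descending order: B 8.23, F 6.08, H 2.65, D 1.48 kJ/s. The optimal diet is the largest prefix of this list for which every included type satisfies E_i/h_i > R on the types above it.
Rate on top 1: 3.471. F: 6.08 > 3.471 → include.
Rate on top 2: 4.477. H: 2.65 < 4.477 → exclude; stop.
Optimal diet: B, F — 2 of 4 types.

2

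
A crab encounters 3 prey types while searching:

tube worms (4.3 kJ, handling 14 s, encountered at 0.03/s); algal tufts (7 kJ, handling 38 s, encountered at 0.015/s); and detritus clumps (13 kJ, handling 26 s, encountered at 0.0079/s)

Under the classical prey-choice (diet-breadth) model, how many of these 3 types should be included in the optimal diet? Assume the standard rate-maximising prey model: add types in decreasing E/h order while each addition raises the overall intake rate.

E/h in descending order: detritus clumps 0.5, tube worms 0.307, algal tufts 0.184 kJ/s. The optimal diet is the largest prefix of this list for which every included type satisfies E_i/h_i > R on the types above it.
Rate on top 1: 0.0852. tube worms: 0.307 > 0.0852 → include.
Rate on top 2: 0.1425. algal tufts: 0.184 > 0.1425 → include.
Optimal diet: detritus clumps, tube worms, algal tufts — 3 of 3 types.

3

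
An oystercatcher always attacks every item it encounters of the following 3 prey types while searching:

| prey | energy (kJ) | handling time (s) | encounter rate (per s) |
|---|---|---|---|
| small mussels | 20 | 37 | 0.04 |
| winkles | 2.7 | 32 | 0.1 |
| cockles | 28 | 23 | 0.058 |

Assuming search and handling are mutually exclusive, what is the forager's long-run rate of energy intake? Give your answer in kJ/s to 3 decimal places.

R = Σλ_iE_i / (1 + Σλ_ih_i)
Numerator: 0.04×20 + 0.1×2.7 + 0.058×28 = 2.694
Denominator: 1 + 0.04×37 + 0.1×32 + 0.058×23 = 7.014
R = 2.694/7.014 = 0.3841 kJ/s

0.384 kJ/s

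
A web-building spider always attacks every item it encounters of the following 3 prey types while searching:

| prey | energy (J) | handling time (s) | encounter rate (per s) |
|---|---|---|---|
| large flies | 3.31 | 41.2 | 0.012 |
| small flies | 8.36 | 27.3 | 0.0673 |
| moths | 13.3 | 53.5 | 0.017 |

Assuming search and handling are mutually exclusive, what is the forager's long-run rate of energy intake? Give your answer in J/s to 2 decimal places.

0.20 J/s

R = (0.012×3.31 + 0.0673×8.36 + 0.017×13.3) / (1 + 0.012×41.2 + 0.0673×27.3 + 0.017×53.5) = 0.8284/4.241 = 0.1953 J/s.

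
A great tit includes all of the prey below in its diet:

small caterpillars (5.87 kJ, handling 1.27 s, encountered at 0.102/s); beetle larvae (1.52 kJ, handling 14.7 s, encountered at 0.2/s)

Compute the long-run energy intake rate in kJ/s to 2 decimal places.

R = Σλ_iE_i / (1 + Σλ_ih_i)
Numerator: 0.102×5.87 + 0.2×1.52 = 0.9027
Denominator: 1 + 0.102×1.27 + 0.2×14.7 = 4.07
R = 0.9027/4.07 = 0.2218 kJ/s

0.22 kJ/s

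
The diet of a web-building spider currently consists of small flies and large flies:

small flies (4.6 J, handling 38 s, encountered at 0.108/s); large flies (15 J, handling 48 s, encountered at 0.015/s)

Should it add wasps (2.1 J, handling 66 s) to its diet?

On small flies and large flies alone, R = ΣλE/(1+Σλh) = 0.7218/5.824 = 0.1239 J/s.
Profitability of wasps: 2.1/66 = 0.03182 J/s.
0.03182 < 0.1239, so adding wasps would lower the average — exclude it.

No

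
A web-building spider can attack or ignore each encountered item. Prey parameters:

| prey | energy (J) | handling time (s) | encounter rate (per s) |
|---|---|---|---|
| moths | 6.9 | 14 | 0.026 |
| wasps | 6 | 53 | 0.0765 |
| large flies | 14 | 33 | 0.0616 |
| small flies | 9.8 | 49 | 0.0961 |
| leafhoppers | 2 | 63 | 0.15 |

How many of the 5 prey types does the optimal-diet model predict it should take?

Rank by E/h (J/s): moths 0.493, large flies 0.424, small flies 0.2, wasps 0.113, leafhoppers 0.0317. Include each in turn until the next type's E/h falls below the running intake rate.
Rate on top 1: 0.1315. large flies: 0.424 > 0.1315 → include.
Rate on top 2: 0.3067. small flies: 0.2 < 0.3067 → exclude; stop.
Optimal diet: moths, large flies — 2 of 5 types.

2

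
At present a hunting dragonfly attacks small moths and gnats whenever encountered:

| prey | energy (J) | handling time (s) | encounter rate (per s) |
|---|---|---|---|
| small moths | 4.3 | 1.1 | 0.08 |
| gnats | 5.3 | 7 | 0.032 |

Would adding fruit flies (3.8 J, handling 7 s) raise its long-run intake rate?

On small moths and gnats alone, R = ΣλE/(1+Σλh) = 0.5136/1.312 = 0.3915 J/s.
fruit flies: E/h = 3.8/7 = 0.5429 J/s.
0.5429 > 0.3915, so adding fruit flies raises the average — include it.

Yes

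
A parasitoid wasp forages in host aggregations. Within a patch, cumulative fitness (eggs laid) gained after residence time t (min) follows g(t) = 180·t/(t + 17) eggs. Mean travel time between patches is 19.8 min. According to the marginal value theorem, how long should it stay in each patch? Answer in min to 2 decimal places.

18.35 min

Maximise g(t)/(T+t): set derivative to zero → g'(t)(T+t) = g(t).
g'(t) = 180·17/(t + 17)². Setting 180·17/(t+17)² = 180t/[(t+17)(19.8+t)] gives 17(19.8+t) = t(t+17), so t² = 17×19.8 = 336.6.
t* = √336.6 = 18.35 min.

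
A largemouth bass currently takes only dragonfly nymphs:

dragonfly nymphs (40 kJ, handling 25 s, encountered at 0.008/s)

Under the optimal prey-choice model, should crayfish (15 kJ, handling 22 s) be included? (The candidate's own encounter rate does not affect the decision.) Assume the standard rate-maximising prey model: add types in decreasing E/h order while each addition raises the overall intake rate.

On dragonfly nymphs alone, R = ΣλE/(1+Σλh) = 0.32/1.2 = 0.2667 kJ/s.
Profitability of crayfish: 15/22 = 0.6818 kJ/s.
Since 0.6818 > R, including crayfish increases the long-run rate.

Yes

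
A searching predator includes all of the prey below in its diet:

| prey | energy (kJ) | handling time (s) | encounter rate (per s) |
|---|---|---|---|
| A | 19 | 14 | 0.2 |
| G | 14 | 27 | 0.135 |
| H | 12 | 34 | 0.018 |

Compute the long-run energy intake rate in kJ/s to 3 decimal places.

0.733 kJ/s

Energy encountered per unit search time: 0.2×19 + 0.135×14 + 0.018×12 = 5.906 kJ/s.
Handling time per unit search time: 0.2×14 + 0.135×27 + 0.018×34 = 7.057.
Rate = 5.906/(1 + 7.057) = 0.733 kJ/s.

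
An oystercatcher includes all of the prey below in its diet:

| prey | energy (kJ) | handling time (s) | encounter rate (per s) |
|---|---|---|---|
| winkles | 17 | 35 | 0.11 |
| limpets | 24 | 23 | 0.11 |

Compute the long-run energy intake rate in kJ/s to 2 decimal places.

0.61 kJ/s

R = Σλ_iE_i / (1 + Σλ_ih_i)
Numerator: 0.11×17 + 0.11×24 = 4.51
Denominator: 1 + 0.11×35 + 0.11×23 = 7.38
R = 4.51/7.38 = 0.6111 kJ/s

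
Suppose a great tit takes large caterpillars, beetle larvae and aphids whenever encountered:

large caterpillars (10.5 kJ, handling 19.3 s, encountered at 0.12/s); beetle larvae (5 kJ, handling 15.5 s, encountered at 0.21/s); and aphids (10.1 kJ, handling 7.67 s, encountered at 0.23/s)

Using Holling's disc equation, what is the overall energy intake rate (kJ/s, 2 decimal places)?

R = Σλ_iE_i / (1 + Σλ_ih_i)
Numerator: 0.12×10.5 + 0.21×5 + 0.23×10.1 = 4.633
Denominator: 1 + 0.12×19.3 + 0.21×15.5 + 0.23×7.67 = 8.335
R = 4.633/8.335 = 0.5558 kJ/s

0.56 kJ/s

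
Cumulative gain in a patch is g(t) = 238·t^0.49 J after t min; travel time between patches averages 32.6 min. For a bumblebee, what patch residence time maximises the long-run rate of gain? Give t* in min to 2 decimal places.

By the marginal value theorem, leave when the instantaneous gain rate g'(t) equals the habitat-wide average g(t)/(T + t).
g'(t) = 0.49·238·t^-0.51. Setting 0.49·238·t^-0.51 = 238·t^0.49/(32.6+t) gives 0.49(32.6+t) = t, so 0.51·t = 0.49×32.6.
t* = 0.49×32.6/0.51 = 31.32 min.

31.32 min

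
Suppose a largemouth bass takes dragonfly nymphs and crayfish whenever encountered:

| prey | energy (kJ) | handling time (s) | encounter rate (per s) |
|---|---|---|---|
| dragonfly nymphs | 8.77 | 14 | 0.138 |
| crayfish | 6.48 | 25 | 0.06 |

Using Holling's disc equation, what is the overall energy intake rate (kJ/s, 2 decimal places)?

Energy encountered per unit search time: 0.138×8.77 + 0.06×6.48 = 1.599 kJ/s.
Handling time per unit search time: 0.138×14 + 0.06×25 = 3.432.
Rate = 1.599/(1 + 3.432) = 0.3608 kJ/s.

0.36 kJ/s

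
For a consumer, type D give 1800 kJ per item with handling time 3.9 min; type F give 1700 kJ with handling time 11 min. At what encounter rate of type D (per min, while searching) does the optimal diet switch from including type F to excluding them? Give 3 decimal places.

0.129 per min

Drop type F once their profitability E₂/h₂ falls below the rate achievable on type D alone: E₂/h₂ = λE₁/(1 + λh₁).
Solve for λ: λE₁h₂ = E₂(1 + λh₁) → λ(E₁h₂ − E₂h₁) = E₂ → λ = E₂/(E₁h₂ − E₂h₁).
λ = 1700/(1800×11 − 1700×3.9) = 1700/1.317e+04 = 0.1291 per min.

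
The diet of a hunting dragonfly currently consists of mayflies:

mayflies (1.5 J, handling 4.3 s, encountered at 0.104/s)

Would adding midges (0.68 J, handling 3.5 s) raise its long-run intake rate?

Yes

Intake rate on the current diet: R = (0.104×1.5) / (1 + 0.104×4.3) = 0.156/1.447 = 0.1078 J/s.
midges: E/h = 0.68/3.5 = 0.1943 J/s.
Since 0.1943 > R, including midges increases the long-run rate.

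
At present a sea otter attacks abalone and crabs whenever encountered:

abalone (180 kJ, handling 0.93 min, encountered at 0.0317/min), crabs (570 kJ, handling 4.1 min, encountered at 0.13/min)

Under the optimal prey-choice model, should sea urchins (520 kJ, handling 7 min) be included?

Intake rate on the current diet: R = (0.0317×180 + 0.13×570) / (1 + 0.0317×0.93 + 0.13×4.1) = 79.81/1.562 = 51.08 kJ/min.
sea urchins: E/h = 520/7 = 74.29 kJ/min.
74.29 > 51.08, so adding sea urchins raises the average — include it.

Yes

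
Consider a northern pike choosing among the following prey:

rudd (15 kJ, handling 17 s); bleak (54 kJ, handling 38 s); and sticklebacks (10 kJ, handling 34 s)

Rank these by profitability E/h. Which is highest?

Profitability E/h (kJ/s): rudd = 15/17 = 0.882, bleak = 54/38 = 1.42, sticklebacks = 10/34 = 0.294.
Ranked: bleak > rudd > sticklebacks.

bleak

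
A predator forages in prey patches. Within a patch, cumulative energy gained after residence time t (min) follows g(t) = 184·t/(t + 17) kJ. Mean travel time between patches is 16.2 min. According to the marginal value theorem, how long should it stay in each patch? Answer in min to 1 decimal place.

Optimal t* satisfies g'(t*) = g(t*)/(T + t*).
g'(t) = 184·17/(t + 17)². Setting 184·17/(t+17)² = 184t/[(t+17)(16.2+t)] gives 17(16.2+t) = t(t+17), so t² = 17×16.2 = 275.4.
t* = √275.4 = 16.6 min.

16.6 min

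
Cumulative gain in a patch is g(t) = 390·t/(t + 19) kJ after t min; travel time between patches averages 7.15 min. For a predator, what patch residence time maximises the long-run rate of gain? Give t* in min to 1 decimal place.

Optimal t* satisfies g'(t*) = g(t*)/(T + t*).
g'(t) = 390·19/(t + 19)². Setting 390·19/(t+19)² = 390t/[(t+19)(7.15+t)] gives 19(7.15+t) = t(t+19), so t² = 19×7.15 = 135.8.
t* = √135.8 = 11.66 min.

11.7 min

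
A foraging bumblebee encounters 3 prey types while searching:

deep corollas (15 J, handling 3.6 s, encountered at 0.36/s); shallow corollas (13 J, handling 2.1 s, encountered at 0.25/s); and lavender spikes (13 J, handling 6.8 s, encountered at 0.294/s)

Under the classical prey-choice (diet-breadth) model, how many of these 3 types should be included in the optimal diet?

2

Profitabilities (E/h, J/s): shallow corollas 6.19, deep corollas 4.17, lavender spikes 1.91. Add prey in this order while the next type's profitability exceeds the intake rate on those already taken.
Rate on top 1: 2.131. deep corollas: 4.17 > 2.131 → include.
Rate on top 2: 3.066. lavender spikes: 1.91 < 3.066 → exclude; stop.
Optimal diet: shallow corollas, deep corollas — 2 of 3 types.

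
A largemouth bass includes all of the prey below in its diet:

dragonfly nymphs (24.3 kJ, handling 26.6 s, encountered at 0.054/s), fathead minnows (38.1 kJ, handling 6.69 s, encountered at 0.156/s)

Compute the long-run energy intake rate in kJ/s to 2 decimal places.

R = (0.054×24.3 + 0.156×38.1) / (1 + 0.054×26.6 + 0.156×6.69) = 7.256/3.48 = 2.085 kJ/s.

2.08 kJ/s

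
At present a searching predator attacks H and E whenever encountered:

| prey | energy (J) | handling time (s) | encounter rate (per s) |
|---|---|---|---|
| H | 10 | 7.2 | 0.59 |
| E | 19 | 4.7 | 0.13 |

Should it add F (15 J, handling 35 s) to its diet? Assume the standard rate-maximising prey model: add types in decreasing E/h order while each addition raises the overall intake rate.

Intake rate on the current diet: R = (0.59×10 + 0.13×19) / (1 + 0.59×7.2 + 0.13×4.7) = 8.37/5.859 = 1.429 J/s.
F: E/h = 15/35 = 0.4286 J/s.
Since 0.4286 < R, time spent handling F is better spent searching.

No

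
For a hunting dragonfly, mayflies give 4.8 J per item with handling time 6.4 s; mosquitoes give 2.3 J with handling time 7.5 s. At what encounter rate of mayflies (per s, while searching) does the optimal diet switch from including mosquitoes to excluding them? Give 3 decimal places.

0.108 per s

Drop mosquitoes once their profitability E₂/h₂ falls below the rate achievable on mayflies alone: E₂/h₂ = λE₁/(1 + λh₁).
Solve for λ: λE₁h₂ = E₂(1 + λh₁) → λ(E₁h₂ − E₂h₁) = E₂ → λ = E₂/(E₁h₂ − E₂h₁).
λ = 2.3/(4.8×7.5 − 2.3×6.4) = 2.3/21.28 = 0.1081 per s.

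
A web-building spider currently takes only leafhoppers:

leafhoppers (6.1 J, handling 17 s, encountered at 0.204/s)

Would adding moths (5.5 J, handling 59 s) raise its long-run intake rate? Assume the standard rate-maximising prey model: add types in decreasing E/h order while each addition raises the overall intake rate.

Current rate: (0.204×6.1)/(1 + 0.204×17) = 0.2785 J/s.
Profitability of moths: 5.5/59 = 0.09322 J/s.
0.09322 < 0.2785, so adding moths would lower the average — exclude it.

No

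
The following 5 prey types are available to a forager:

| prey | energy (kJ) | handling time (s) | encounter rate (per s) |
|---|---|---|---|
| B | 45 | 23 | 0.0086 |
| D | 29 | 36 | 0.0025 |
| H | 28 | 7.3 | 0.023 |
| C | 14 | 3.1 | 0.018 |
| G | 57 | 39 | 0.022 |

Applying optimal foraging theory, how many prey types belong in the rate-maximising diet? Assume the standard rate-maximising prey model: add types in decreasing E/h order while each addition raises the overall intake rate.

E/h in descending order: C 4.52, H 3.84, B 1.96, G 1.46, D 0.806 kJ/s. The optimal diet is the largest prefix of this list for which every included type satisfies E_i/h_i > R on the types above it.
Rate on top 1: 0.2387. H: 3.84 > 0.2387 → include.
Rate on top 2: 0.7322. B: 1.96 > 0.7322 → include.
Rate on top 3: 0.9026. G: 1.46 > 0.9026 → include.
Rate on top 4: 1.113. D: 0.806 < 1.113 → exclude; stop.
Optimal diet: C, H, B, G — 4 of 5 types.

4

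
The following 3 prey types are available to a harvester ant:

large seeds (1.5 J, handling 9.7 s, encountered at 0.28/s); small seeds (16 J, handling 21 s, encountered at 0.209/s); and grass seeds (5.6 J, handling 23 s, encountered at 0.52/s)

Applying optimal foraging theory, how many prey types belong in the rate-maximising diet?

1

Profitabilities (E/h, J/s): small seeds 0.762, grass seeds 0.243, large seeds 0.155. Add prey in this order while the next type's profitability exceeds the intake rate on those already taken.
Rate on top 1: 0.6205. grass seeds: 0.243 < 0.6205 → exclude; stop.
Optimal diet: small seeds — 1 of 3 types.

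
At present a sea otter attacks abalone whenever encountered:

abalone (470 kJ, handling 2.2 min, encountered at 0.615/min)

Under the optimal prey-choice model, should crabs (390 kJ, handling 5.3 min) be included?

On abalone alone, R = ΣλE/(1+Σλh) = 289.1/2.353 = 122.8 kJ/min.
crabs: E/h = 390/5.3 = 73.58 kJ/min.
73.58 < 122.8, so adding crabs would lower the average — exclude it.

No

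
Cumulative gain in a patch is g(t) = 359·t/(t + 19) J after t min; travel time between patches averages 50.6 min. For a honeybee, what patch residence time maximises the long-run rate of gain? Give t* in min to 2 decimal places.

Maximise g(t)/(T+t): set derivative to zero → g'(t)(T+t) = g(t).
g'(t) = 359·19/(t + 19)². Setting 359·19/(t+19)² = 359t/[(t+19)(50.6+t)] gives 19(50.6+t) = t(t+19), so t² = 19×50.6 = 961.4.
t* = √961.4 = 31.01 min.

31.01 min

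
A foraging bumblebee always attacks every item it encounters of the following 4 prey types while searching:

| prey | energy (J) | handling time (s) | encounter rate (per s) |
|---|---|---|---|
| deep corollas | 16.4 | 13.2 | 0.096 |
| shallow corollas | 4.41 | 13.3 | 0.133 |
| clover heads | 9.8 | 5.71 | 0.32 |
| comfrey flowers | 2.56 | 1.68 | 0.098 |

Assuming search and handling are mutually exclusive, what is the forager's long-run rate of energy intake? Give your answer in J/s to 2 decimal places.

0.92 J/s

R = (0.096×16.4 + 0.133×4.41 + 0.32×9.8 + 0.098×2.56) / (1 + 0.096×13.2 + 0.133×13.3 + 0.32×5.71 + 0.098×1.68) = 5.548/6.028 = 0.9203 J/s.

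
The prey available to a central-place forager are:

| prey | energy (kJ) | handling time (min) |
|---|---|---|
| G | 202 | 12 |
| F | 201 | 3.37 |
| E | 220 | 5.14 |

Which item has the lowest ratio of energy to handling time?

G

Profitability E/h (kJ/min): G = 202/12 = 16.8, F = 201/3.37 = 59.6, E = 220/5.14 = 42.8.
Ranked: F > E > G.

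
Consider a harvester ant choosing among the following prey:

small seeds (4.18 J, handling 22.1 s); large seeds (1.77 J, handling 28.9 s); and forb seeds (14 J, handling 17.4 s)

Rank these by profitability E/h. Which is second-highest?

In descending order of E/h:
forb seeds: 14/17.4 = 0.805 J/s
small seeds: 4.18/22.1 = 0.189 J/s
large seeds: 1.77/28.9 = 0.0612 J/s

small seeds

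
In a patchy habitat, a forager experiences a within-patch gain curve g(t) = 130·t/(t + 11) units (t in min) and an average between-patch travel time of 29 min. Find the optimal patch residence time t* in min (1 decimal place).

17.9 min

Optimal t* satisfies g'(t*) = g(t*)/(T + t*).
g'(t) = 130·11/(t + 11)². Setting 130·11/(t+11)² = 130t/[(t+11)(29+t)] gives 11(29+t) = t(t+11), so t² = 11×29 = 319.
t* = √319 = 17.86 min.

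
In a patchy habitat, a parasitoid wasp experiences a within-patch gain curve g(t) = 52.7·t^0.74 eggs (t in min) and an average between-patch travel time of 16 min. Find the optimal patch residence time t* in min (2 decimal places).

45.54 min

Optimal t* satisfies g'(t*) = g(t*)/(T + t*).
g'(t) = 0.74·52.7·t^-0.26. Setting 0.74·52.7·t^-0.26 = 52.7·t^0.74/(16+t) gives 0.74(16+t) = t, so 0.26·t = 0.74×16.
t* = 0.74×16/0.26 = 45.54 min.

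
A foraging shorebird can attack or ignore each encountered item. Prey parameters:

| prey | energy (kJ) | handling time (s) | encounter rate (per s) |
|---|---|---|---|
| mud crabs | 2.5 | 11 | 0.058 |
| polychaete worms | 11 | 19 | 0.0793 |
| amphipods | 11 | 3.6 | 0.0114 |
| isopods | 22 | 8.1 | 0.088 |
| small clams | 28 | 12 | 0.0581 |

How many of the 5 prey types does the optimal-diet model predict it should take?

3

Profitabilities (E/h, kJ/s): amphipods 3.06, isopods 2.72, small clams 2.33, polychaete worms 0.579, mud crabs 0.227. Add prey in this order while the next type's profitability exceeds the intake rate on those already taken.
Rate on top 1: 0.1205. isopods: 2.72 > 0.1205 → include.
Rate on top 2: 1.175. small clams: 2.33 > 1.175 → include.
Rate on top 3: 1.505. polychaete worms: 0.579 < 1.505 → exclude; stop.
Optimal diet: amphipods, isopods, small clams — 3 of 5 types.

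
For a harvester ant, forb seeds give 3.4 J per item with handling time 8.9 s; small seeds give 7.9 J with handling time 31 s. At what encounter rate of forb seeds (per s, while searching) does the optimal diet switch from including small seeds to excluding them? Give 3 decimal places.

Drop small seeds once their profitability E₂/h₂ falls below the rate achievable on forb seeds alone: E₂/h₂ = λE₁/(1 + λh₁).
Solve for λ: λE₁h₂ = E₂(1 + λh₁) → λ(E₁h₂ − E₂h₁) = E₂ → λ = E₂/(E₁h₂ − E₂h₁).
λ = 7.9/(3.4×31 − 7.9×8.9) = 7.9/35.09 = 0.2251 per s.

0.225 per s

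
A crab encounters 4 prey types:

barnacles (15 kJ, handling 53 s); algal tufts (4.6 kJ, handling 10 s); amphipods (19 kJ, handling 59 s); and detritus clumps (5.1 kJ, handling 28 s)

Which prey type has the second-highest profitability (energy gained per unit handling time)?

amphipods

Profitability E/h (kJ/s): barnacles = 15/53 = 0.283, algal tufts = 4.6/10 = 0.46, amphipods = 19/59 = 0.322, detritus clumps = 5.1/28 = 0.182.
Ranked: algal tufts > amphipods > barnacles > detritus clumps.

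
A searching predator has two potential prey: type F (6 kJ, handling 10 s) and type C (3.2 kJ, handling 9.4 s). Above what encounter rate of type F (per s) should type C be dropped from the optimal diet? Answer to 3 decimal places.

0.131 per s

At the threshold, the rate on type F alone equals the profitability of type C: λ·6/(1 + λ·10) = 3.2/9.4 = 0.3404.
Rearranging, λ(6 − 0.3404×10) = 0.3404, so λ = 0.3404/2.596 = 0.1311 per s.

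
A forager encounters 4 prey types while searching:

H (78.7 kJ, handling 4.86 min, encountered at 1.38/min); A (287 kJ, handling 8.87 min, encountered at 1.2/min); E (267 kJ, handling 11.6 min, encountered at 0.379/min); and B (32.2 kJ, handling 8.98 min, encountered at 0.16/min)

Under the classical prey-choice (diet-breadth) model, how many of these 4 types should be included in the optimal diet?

1

Profitabilities (E/h, kJ/min): A 32.4, E 23, H 16.2, B 3.59. Add prey in this order while the next type's profitability exceeds the intake rate on those already taken.
Rate on top 1: 29.58. E: 23 < 29.58 → exclude; stop.
Optimal diet: A — 1 of 4 types.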